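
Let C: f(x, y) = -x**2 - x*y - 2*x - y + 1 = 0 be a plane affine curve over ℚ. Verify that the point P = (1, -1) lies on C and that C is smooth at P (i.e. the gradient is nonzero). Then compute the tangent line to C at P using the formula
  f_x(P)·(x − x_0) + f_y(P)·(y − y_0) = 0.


Tangent line at P: -3*x - 2*y + 1 = 0.

Step 1: f(1, -1) = 0, so P lies on C.
Step 2: partial derivatives
  f_x(x, y) = -2*x - y - 2, f_y(x, y) = -x - 1.
  f_x(P) = -3, f_y(P) = -2 (gradient nonzero, so P is smooth).
Step 3: tangent line at P: -3·(x − 1) + -2·(y − -1) = 0.
Expanding: -3*x - 2*y + 1 = 0.


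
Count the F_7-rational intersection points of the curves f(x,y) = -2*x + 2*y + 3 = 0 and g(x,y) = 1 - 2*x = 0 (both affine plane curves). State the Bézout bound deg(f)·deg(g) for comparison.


Common zeros: {(4, 6)}; count = 1; Bézout bound = 1.

deg(f) = 1, deg(g) = 1, so Bézout bound = 1.
Scan x ∈ F_7. For each x, list the y ∈ F_7 with f(x, y) ≡ 0 and those with g(x, y) ≡ 0 (mod 7); the common zeros in that column are the intersection.
  x = 0: f ≡ 0 at y ∈ {2}; g ≡ 0 at y ∈ ∅; common: ∅.
  x = 1: f ≡ 0 at y ∈ {3}; g ≡ 0 at y ∈ ∅; common: ∅.
  x = 2: f ≡ 0 at y ∈ {4}; g ≡ 0 at y ∈ ∅; common: ∅.
  x = 3: f ≡ 0 at y ∈ {5}; g ≡ 0 at y ∈ ∅; common: ∅.
  x = 4: f ≡ 0 at y ∈ {6}; g ≡ 0 at y ∈ {0, 1, 2, 3, 4, 5, 6}; common: {6}.
  x = 5: f ≡ 0 at y ∈ {0}; g ≡ 0 at y ∈ ∅; common: ∅.
  x = 6: f ≡ 0 at y ∈ {1}; g ≡ 0 at y ∈ ∅; common: ∅.
Collecting: common zeros = {(4, 6)}, so the count is 1.
Comparison with the Bézout bound: 1 ≤ 1 = deg(f)·deg(g), as expected for curves with no common component (the bound is attained).


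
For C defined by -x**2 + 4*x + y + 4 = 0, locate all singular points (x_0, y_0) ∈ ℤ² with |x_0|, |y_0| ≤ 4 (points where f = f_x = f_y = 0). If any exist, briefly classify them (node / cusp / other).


No singular points in the scanned grid; C is smooth there.

Compute partial derivatives:
  f_x = 4 - 2*x.
  f_y = 1.
f_y = 1 is a nonzero constant, so f_y never vanishes: no point (x, y) can satisfy f = f_x = f_y = 0. In particular no (x, y) ∈ {−4, ..., 4}² is singular; the curve is smooth.


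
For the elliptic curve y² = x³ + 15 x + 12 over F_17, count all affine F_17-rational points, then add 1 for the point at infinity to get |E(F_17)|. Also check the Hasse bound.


Affine points = {(2, 4), (2, 13), (3, 4), (3, 13), (4, 0), (5, 5), (5, 12), (7, 1), (7, 16), (8, 7), (8, 10), (9, 3), (9, 14), (12, 4), (12, 13), (14, 5), (14, 12), (15, 5), (15, 12), (16, 8), (16, 9)}; affine count = 21; |E(F_17)| = 22.

Discriminant check: Δ ∝ 4a³ + 27b² = 4·15³ + 27·12² = 4·3375 + 27·144 ≡ 14 (mod 17). Nonzero ⇒ E is nonsingular.
For each x ∈ F_17, compute rhs = x³ + 15·x + 12 mod 17, then count y ∈ F_17 with y² ≡ rhs.
  x = 0: rhs = 12, matching y values: none (0 points).
  x = 1: rhs = 11, matching y values: none (0 points).
  x = 2: rhs = 16, matching y values: 4, 13 (2 points).
  x = 3: rhs = 16, matching y values: 4, 13 (2 points).
  x = 4: rhs = 0, matching y values: 0 (1 points).
  x = 5: rhs = 8, matching y values: 5, 12 (2 points).
  x = 6: rhs = 12, matching y values: none (0 points).
  x = 7: rhs = 1, matching y values: 1, 16 (2 points).
  x = 8: rhs = 15, matching y values: 7, 10 (2 points).
  x = 9: rhs = 9, matching y values: 3, 14 (2 points).
  x = 10: rhs = 6, matching y values: none (0 points).
  x = 11: rhs = 12, matching y values: none (0 points).
  x = 12: rhs = 16, matching y values: 4, 13 (2 points).
  x = 13: rhs = 7, matching y values: none (0 points).
  x = 14: rhs = 8, matching y values: 5, 12 (2 points).
  x = 15: rhs = 8, matching y values: 5, 12 (2 points).
  x = 16: rhs = 13, matching y values: 8, 9 (2 points).
Total affine count: 21.
Full point count |E(F_17)| = 21 + 1 = 22.
Hasse bound: |22 − (17+1)| = |4| = 4 ≤ 2√17 ≈ 8.2462 ✓.


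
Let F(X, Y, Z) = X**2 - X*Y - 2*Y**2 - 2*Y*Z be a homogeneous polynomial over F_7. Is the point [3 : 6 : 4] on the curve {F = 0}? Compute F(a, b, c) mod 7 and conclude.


F(3,6,4) ≡ 4 (mod 7); P is NOT on the curve.

Evaluate F(3, 6, 4) term-by-term (mod 7).
  X**2 ↦ 1·9·1·1 = 9
  -X*Y ↦ -1·3·6·1 = -18
  -2*Y**2 ↦ -2·1·36·1 = -72
  -2*Y*Z ↦ -2·1·6·4 = -48
Sum: F(3, 6, 4) = (9) + (-18) + (-72) + (-48) = -129.
Reducing mod 7: -129 ≡ 4 (mod 7).
Since F(a, b, c) ≡ 4 ≠ 0 (mod 7), P does NOT lie on the curve.


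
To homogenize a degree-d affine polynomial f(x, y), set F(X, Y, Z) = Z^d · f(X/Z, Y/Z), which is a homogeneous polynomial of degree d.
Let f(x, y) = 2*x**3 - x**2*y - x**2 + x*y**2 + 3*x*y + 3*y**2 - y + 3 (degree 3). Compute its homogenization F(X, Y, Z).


F(X, Y, Z) = 2*X**3 - X**2*Y - X**2*Z + X*Y**2 + 3*X*Y*Z + 3*Y**2*Z - Y*Z**2 + 3*Z**3

deg(f) = 3.
Substitute x = X/Z, y = Y/Z into f, then multiply by Z^3.
  monomial 2·x^3·y^0 ↦ 2·X^3·Y^0·Z^0.
  monomial -1·x^2·y^1 ↦ -1·X^2·Y^1·Z^0.
  monomial -1·x^2·y^0 ↦ -1·X^2·Y^0·Z^1.
  monomial 1·x^1·y^2 ↦ 1·X^1·Y^2·Z^0.
  monomial 3·x^1·y^1 ↦ 3·X^1·Y^1·Z^1.
  monomial 3·x^0·y^2 ↦ 3·X^0·Y^2·Z^1.
  monomial -1·x^0·y^1 ↦ -1·X^0·Y^1·Z^2.
  monomial 3·x^0·y^0 ↦ 3·X^0·Y^0·Z^3.
Collecting: F(X, Y, Z) = 2*X**3 - X**2*Y - X**2*Z + X*Y**2 + 3*X*Y*Z + 3*Y**2*Z - Y*Z**2 + 3*Z**3.


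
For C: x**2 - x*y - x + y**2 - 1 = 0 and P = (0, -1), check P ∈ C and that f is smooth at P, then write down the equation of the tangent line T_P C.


Tangent line at P: -2*y - 2 = 0.

Step 1: f(0, -1) = 0, so P lies on C.
Step 2: partial derivatives
  f_x(x, y) = 2*x - y - 1, f_y(x, y) = -x + 2*y.
  f_x(P) = 0, f_y(P) = -2 (gradient nonzero, so P is smooth).
Step 3: tangent line at P: 0·(x − 0) + -2·(y − -1) = 0.
Expanding: -2*y - 2 = 0.


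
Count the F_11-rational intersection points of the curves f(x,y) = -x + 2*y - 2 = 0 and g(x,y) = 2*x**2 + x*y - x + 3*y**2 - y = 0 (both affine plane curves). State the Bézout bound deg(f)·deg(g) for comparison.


Common zeros: {(7, 10), (10, 6)}; count = 2; Bézout bound = 2.

deg(f) = 1, deg(g) = 2, so Bézout bound = 2.
Scan x ∈ F_11. For each x, list the y ∈ F_11 with f(x, y) ≡ 0 and those with g(x, y) ≡ 0 (mod 11); the common zeros in that column are the intersection.
  x = 0: f ≡ 0 at y ∈ {1}; g ≡ 0 at y ∈ {0, 4}; common: ∅.
  x = 1: f ≡ 0 at y ∈ {7}; g ≡ 0 at y ∈ ∅; common: ∅.
  x = 2: f ≡ 0 at y ∈ {2}; g ≡ 0 at y ∈ ∅; common: ∅.
  x = 3: f ≡ 0 at y ∈ {8}; g ≡ 0 at y ∈ {7}; common: ∅.
  x = 4: f ≡ 0 at y ∈ {3}; g ≡ 0 at y ∈ {4, 6}; common: ∅.
  x = 5: f ≡ 0 at y ∈ {9}; g ≡ 0 at y ∈ {7, 10}; common: ∅.
  x = 6: f ≡ 0 at y ∈ {4}; g ≡ 0 at y ∈ {0, 2}; common: ∅.
  x = 7: f ≡ 0 at y ∈ {10}; g ≡ 0 at y ∈ {10}; common: {10}.
  x = 8: f ≡ 0 at y ∈ {5}; g ≡ 0 at y ∈ ∅; common: ∅.
  x = 9: f ≡ 0 at y ∈ {0}; g ≡ 0 at y ∈ ∅; common: ∅.
  x = 10: f ≡ 0 at y ∈ {6}; g ≡ 0 at y ∈ {2, 6}; common: {6}.
Collecting: common zeros = {(7, 10), (10, 6)}, so the count is 2.
Comparison with the Bézout bound: 2 ≤ 2 = deg(f)·deg(g), as expected for curves with no common component (the bound is attained).


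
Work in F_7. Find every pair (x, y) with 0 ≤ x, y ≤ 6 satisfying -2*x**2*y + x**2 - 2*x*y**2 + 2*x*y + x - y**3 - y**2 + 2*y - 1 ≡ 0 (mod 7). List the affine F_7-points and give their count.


Affine F_7-points: {(1, 5), (2, 4), (3, 1), (4, 5), (5, 1)}; count = 5.

For each of the 49 pairs (x, y) ∈ F_7², evaluate f(x, y) mod 7. Record the zeros.
  x = 0: [0↦6, 1↦6, 2↦5, 3↦4, 4↦4, 5↦6, 6↦4]  zeros at y ∈ ∅
  x = 1: [0↦1, 1↦6, 2↦6, 3↦2, 4↦2, 5↦0, 6↦4]  zeros at y ∈ {5}
  x = 2: [0↦5, 1↦4, 2↦1, 3↦4, 4↦0, 5↦4, 6↦3]  zeros at y ∈ {4}
  x = 3: [0↦4, 1↦0, 2↦4, 3↦3, 4↦5, 5↦4, 6↦1]  zeros at y ∈ {1}
  x = 4: [0↦5, 1↦1, 2↦1, 3↦6, 4↦3, 5↦0, 6↦5]  zeros at y ∈ {5}
  x = 5: [0↦1, 1↦0, 2↦6, 3↦6, 4↦1, 5↦6, 6↦1]  zeros at y ∈ {1}
  x = 6: [0↦6, 1↦4, 2↦5, 3↦3, 4↦6, 5↦1, 6↦3]  zeros at y ∈ ∅
Collecting zeros: affine points = {(1, 5), (2, 4), (3, 1), (4, 5), (5, 1)}.
Total count |C(F_7)_aff| = 5.


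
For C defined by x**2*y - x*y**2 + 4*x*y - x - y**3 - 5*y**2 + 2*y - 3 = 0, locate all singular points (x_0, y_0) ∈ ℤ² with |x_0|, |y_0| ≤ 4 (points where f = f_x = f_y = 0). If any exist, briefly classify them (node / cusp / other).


Singular points: {(-3, -1)}; classification: node.

Compute partial derivatives:
  f_x = 2*x*y - y**2 + 4*y - 1.
  f_y = x**2 - 2*x*y + 4*x - 3*y**2 - 10*y + 2.
Scan x_0 ∈ {−4, ..., 4}. For each x_0, f_y(x_0, y) is a polynomial in y; find its integer roots y ∈ {−4, ..., 4}, then test f_x and f at those candidates.
  x = -4: f_y(-4, y) = -3*y**2 - 2*y + 2; no integer root y with |y| ≤ 4.
  x = -3: f_y(-3, y) = -3*y**2 - 4*y - 1; vanishes at y ∈ {-1}. (-3, -1): f_x = 0, f = 0 — SINGULAR.
  x = -2: f_y(-2, y) = -3*y**2 - 6*y - 2; no integer root y with |y| ≤ 4.
  x = -1: f_y(-1, y) = -3*y**2 - 8*y - 1; no integer root y with |y| ≤ 4.
  x = 0: f_y(0, y) = -3*y**2 - 10*y + 2; no integer root y with |y| ≤ 4.
  x = 1: f_y(1, y) = -3*y**2 - 12*y + 7; no integer root y with |y| ≤ 4.
  x = 2: f_y(2, y) = -3*y**2 - 14*y + 14; no integer root y with |y| ≤ 4.
  x = 3: f_y(3, y) = -3*y**2 - 16*y + 23; no integer root y with |y| ≤ 4.
  x = 4: f_y(4, y) = -3*y**2 - 18*y + 34; no integer root y with |y| ≤ 4.
Only singular point on the grid: (-3, -1).
Classify: substitute x = -3 + u, y = -1 + v and expand: f = u**2*v - u**2 - u*v**2 - v**3 + v**2.
No constant or linear terms (consistent with a singular point). Quadratic part: -u**2 + v**2. Cubic part: u**2*v - u*v**2 - v**3.
The quadratic part v**2 - u**2 = (v − u)(v + u) splits into two distinct linear factors, so there are two distinct tangent lines y − -1 = ±(x − -3) — this is a node (ordinary double point).
Classification: node.


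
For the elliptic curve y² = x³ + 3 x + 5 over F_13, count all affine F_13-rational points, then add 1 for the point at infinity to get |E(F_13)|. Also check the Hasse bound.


Affine points = {(1, 3), (1, 10), (4, 4), (4, 9), (11, 2), (11, 11), (12, 1), (12, 12)}; affine count = 8; |E(F_13)| = 9.

Discriminant check: Δ ∝ 4a³ + 27b² = 4·3³ + 27·5² = 4·27 + 27·25 ≡ 3 (mod 13). Nonzero ⇒ E is nonsingular.
For each x ∈ F_13, compute rhs = x³ + 3·x + 5 mod 13, then count y ∈ F_13 with y² ≡ rhs.
  x = 0: rhs = 5, matching y values: none (0 points).
  x = 1: rhs = 9, matching y values: 3, 10 (2 points).
  x = 2: rhs = 6, matching y values: none (0 points).
  x = 3: rhs = 2, matching y values: none (0 points).
  x = 4: rhs = 3, matching y values: 4, 9 (2 points).
  x = 5: rhs = 2, matching y values: none (0 points).
  x = 6: rhs = 5, matching y values: none (0 points).
  x = 7: rhs = 5, matching y values: none (0 points).
  x = 8: rhs = 8, matching y values: none (0 points).
  x = 9: rhs = 7, matching y values: none (0 points).
  x = 10: rhs = 8, matching y values: none (0 points).
  x = 11: rhs = 4, matching y values: 2, 11 (2 points).
  x = 12: rhs = 1, matching y values: 1, 12 (2 points).
Total affine count: 8.
Full point count |E(F_13)| = 8 + 1 = 9.
Hasse bound: |9 − (13+1)| = |-5| = 5 ≤ 2√13 ≈ 7.2111 ✓.


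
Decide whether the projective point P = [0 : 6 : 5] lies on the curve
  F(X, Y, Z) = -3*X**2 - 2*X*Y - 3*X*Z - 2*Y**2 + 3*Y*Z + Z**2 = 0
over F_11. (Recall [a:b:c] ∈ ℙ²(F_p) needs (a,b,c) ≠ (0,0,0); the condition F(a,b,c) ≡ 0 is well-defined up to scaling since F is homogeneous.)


F(0,6,5) ≡ 10 (mod 11); P is NOT on the curve.

Evaluate F(0, 6, 5) term-by-term (mod 11).
  -3*X**2 ↦ -3·0·1·1 = 0
  -2*X*Y ↦ -2·0·6·1 = 0
  -3*X*Z ↦ -3·0·1·5 = 0
  -2*Y**2 ↦ -2·1·36·1 = -72
  3*Y*Z ↦ 3·1·6·5 = 90
  Z**2 ↦ 1·1·1·25 = 25
Sum: F(0, 6, 5) = (0) + (0) + (0) + (-72) + (90) + (25) = 43.
Reducing mod 11: 43 ≡ 10 (mod 11).
Since F(a, b, c) ≡ 10 ≠ 0 (mod 11), P does NOT lie on the curve.


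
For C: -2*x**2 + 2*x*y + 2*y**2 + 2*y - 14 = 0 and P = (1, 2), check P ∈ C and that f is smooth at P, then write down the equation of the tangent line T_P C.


Tangent line at P: 12*y - 24 = 0.

Step 1: f(1, 2) = 0, so P lies on C.
Step 2: partial derivatives
  f_x(x, y) = -4*x + 2*y, f_y(x, y) = 2*x + 4*y + 2.
  f_x(P) = 0, f_y(P) = 12 (gradient nonzero, so P is smooth).
Step 3: tangent line at P: 0·(x − 1) + 12·(y − 2) = 0.
Expanding: 12*y - 24 = 0.


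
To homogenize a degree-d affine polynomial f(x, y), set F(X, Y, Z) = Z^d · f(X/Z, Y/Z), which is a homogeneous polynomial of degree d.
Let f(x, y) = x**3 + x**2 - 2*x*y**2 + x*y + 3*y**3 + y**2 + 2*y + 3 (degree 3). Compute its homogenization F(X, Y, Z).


F(X, Y, Z) = X**3 + X**2*Z - 2*X*Y**2 + X*Y*Z + 3*Y**3 + Y**2*Z + 2*Y*Z**2 + 3*Z**3

deg(f) = 3.
Substitute x = X/Z, y = Y/Z into f, then multiply by Z^3.
  monomial 1·x^3·y^0 ↦ 1·X^3·Y^0·Z^0.
  monomial 1·x^2·y^0 ↦ 1·X^2·Y^0·Z^1.
  monomial -2·x^1·y^2 ↦ -2·X^1·Y^2·Z^0.
  monomial 1·x^1·y^1 ↦ 1·X^1·Y^1·Z^1.
  monomial 3·x^0·y^3 ↦ 3·X^0·Y^3·Z^0.
  monomial 1·x^0·y^2 ↦ 1·X^0·Y^2·Z^1.
  monomial 2·x^0·y^1 ↦ 2·X^0·Y^1·Z^2.
  monomial 3·x^0·y^0 ↦ 3·X^0·Y^0·Z^3.
Collecting: F(X, Y, Z) = X**3 + X**2*Z - 2*X*Y**2 + X*Y*Z + 3*Y**3 + Y**2*Z + 2*Y*Z**2 + 3*Z**3.


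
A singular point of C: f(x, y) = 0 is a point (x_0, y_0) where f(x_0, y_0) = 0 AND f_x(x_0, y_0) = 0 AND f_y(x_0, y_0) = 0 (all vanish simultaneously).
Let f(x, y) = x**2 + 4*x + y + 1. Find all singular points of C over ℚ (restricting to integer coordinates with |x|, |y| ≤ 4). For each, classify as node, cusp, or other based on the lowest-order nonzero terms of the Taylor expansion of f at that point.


No singular points in the scanned grid; C is smooth there.

Compute partial derivatives:
  f_x = 2*x + 4.
  f_y = 1.
f_y = 1 is a nonzero constant, so f_y never vanishes: no point (x, y) can satisfy f = f_x = f_y = 0. In particular no (x, y) ∈ {−4, ..., 4}² is singular; the curve is smooth.


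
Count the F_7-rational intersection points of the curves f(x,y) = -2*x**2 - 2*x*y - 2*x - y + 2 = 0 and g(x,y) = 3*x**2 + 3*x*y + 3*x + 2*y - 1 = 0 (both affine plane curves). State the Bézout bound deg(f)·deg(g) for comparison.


Common zeros: {(5, 3)}; count = 1; Bézout bound = 4.

deg(f) = 2, deg(g) = 2, so Bézout bound = 4.
Scan x ∈ F_7. For each x, list the y ∈ F_7 with f(x, y) ≡ 0 and those with g(x, y) ≡ 0 (mod 7); the common zeros in that column are the intersection.
  x = 0: f ≡ 0 at y ∈ {2}; g ≡ 0 at y ∈ {4}; common: ∅.
  x = 1: f ≡ 0 at y ∈ {4}; g ≡ 0 at y ∈ {6}; common: ∅.
  x = 2: f ≡ 0 at y ∈ {5}; g ≡ 0 at y ∈ {4}; common: ∅.
  x = 3: f ≡ 0 at y ∈ ∅; g ≡ 0 at y ∈ {0}; common: ∅.
  x = 4: f ≡ 0 at y ∈ {2}; g ≡ 0 at y ∈ ∅; common: ∅.
  x = 5: f ≡ 0 at y ∈ {3}; g ≡ 0 at y ∈ {3}; common: {3}.
  x = 6: f ≡ 0 at y ∈ {5}; g ≡ 0 at y ∈ {6}; common: ∅.
Collecting: common zeros = {(5, 3)}, so the count is 1.
Comparison with the Bézout bound: 1 ≤ 4 = deg(f)·deg(g), as expected for curves with no common component (the affine F_7-count falls short of the bound because intersections may lie at infinity, over extension fields, or carry multiplicity).


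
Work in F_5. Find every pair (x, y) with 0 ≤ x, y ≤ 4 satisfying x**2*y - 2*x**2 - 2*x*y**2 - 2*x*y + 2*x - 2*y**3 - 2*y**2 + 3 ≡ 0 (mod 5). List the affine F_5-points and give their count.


Affine F_5-points: {(1, 3), (2, 4), (4, 1)}; count = 3.

For each of the 25 pairs (x, y) ∈ F_5², evaluate f(x, y) mod 5. Record the zeros.
  x = 0: [0↦3, 1↦4, 2↦4, 3↦1, 4↦3]  zeros at y ∈ ∅
  x = 1: [0↦3, 1↦1, 2↦4, 3↦0, 4↦2]  zeros at y ∈ {3}
  x = 2: [0↦4, 1↦1, 2↦4, 3↦1, 4↦0]  zeros at y ∈ {4}
  x = 3: [0↦1, 1↦4, 2↦4, 3↦4, 4↦2]  zeros at y ∈ ∅
  x = 4: [0↦4, 1↦0, 2↦4, 3↦4, 4↦3]  zeros at y ∈ {1}
Collecting zeros: affine points = {(1, 3), (2, 4), (4, 1)}.
Total count |C(F_5)_aff| = 3.


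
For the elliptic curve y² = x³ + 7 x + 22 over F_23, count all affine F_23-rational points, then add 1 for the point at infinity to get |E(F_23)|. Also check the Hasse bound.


Affine points = {(3, 1), (3, 22), (6, 2), (6, 21), (7, 0), (9, 3), (9, 20), (11, 2), (11, 21), (14, 9), (14, 14), (15, 11), (15, 12), (18, 0), (21, 0)}; affine count = 15; |E(F_23)| = 16.

Discriminant check: Δ ∝ 4a³ + 27b² = 4·7³ + 27·22² = 4·343 + 27·484 ≡ 19 (mod 23). Nonzero ⇒ E is nonsingular.
For each x ∈ F_23, compute rhs = x³ + 7·x + 22 mod 23, then count y ∈ F_23 with y² ≡ rhs.
  x = 0: rhs = 22, matching y values: none (0 points).
  x = 1: rhs = 7, matching y values: none (0 points).
  x = 2: rhs = 21, matching y values: none (0 points).
  x = 3: rhs = 1, matching y values: 1, 22 (2 points).
  x = 4: rhs = 22, matching y values: none (0 points).
  x = 5: rhs = 21, matching y values: none (0 points).
  x = 6: rhs = 4, matching y values: 2, 21 (2 points).
  x = 7: rhs = 0, matching y values: 0 (1 points).
  x = 8: rhs = 15, matching y values: none (0 points).
  x = 9: rhs = 9, matching y values: 3, 20 (2 points).
  x = 10: rhs = 11, matching y values: none (0 points).
  x = 11: rhs = 4, matching y values: 2, 21 (2 points).
  x = 12: rhs = 17, matching y values: none (0 points).
  x = 13: rhs = 10, matching y values: none (0 points).
  x = 14: rhs = 12, matching y values: 9, 14 (2 points).
  x = 15: rhs = 6, matching y values: 11, 12 (2 points).
  x = 16: rhs = 21, matching y values: none (0 points).
  x = 17: rhs = 17, matching y values: none (0 points).
  x = 18: rhs = 0, matching y values: 0 (1 points).
  x = 19: rhs = 22, matching y values: none (0 points).
  x = 20: rhs = 20, matching y values: none (0 points).
  x = 21: rhs = 0, matching y values: 0 (1 points).
  x = 22: rhs = 14, matching y values: none (0 points).
Total affine count: 15.
Full point count |E(F_23)| = 15 + 1 = 16.
Hasse bound: |16 − (23+1)| = |-8| = 8 ≤ 2√23 ≈ 9.5917 ✓.


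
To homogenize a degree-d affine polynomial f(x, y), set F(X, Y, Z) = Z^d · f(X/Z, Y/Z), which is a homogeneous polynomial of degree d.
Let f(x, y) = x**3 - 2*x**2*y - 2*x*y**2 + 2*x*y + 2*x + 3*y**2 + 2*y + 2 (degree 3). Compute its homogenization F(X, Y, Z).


F(X, Y, Z) = X**3 - 2*X**2*Y - 2*X*Y**2 + 2*X*Y*Z + 2*X*Z**2 + 3*Y**2*Z + 2*Y*Z**2 + 2*Z**3

deg(f) = 3.
Substitute x = X/Z, y = Y/Z into f, then multiply by Z^3.
  monomial 1·x^3·y^0 ↦ 1·X^3·Y^0·Z^0.
  monomial -2·x^2·y^1 ↦ -2·X^2·Y^1·Z^0.
  monomial -2·x^1·y^2 ↦ -2·X^1·Y^2·Z^0.
  monomial 2·x^1·y^1 ↦ 2·X^1·Y^1·Z^1.
  monomial 2·x^1·y^0 ↦ 2·X^1·Y^0·Z^2.
  monomial 3·x^0·y^2 ↦ 3·X^0·Y^2·Z^1.
  monomial 2·x^0·y^1 ↦ 2·X^0·Y^1·Z^2.
  monomial 2·x^0·y^0 ↦ 2·X^0·Y^0·Z^3.
Collecting: F(X, Y, Z) = X**3 - 2*X**2*Y - 2*X*Y**2 + 2*X*Y*Z + 2*X*Z**2 + 3*Y**2*Z + 2*Y*Z**2 + 2*Z**3.


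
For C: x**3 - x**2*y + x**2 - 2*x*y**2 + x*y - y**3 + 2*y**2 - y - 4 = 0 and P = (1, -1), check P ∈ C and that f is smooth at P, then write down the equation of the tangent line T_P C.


Tangent line at P: 4*x - 4*y - 8 = 0.

Step 1: f(1, -1) = 0, so P lies on C.
Step 2: partial derivatives
  f_x(x, y) = 3*x**2 - 2*x*y + 2*x - 2*y**2 + y, f_y(x, y) = -x**2 - 4*x*y + x - 3*y**2 + 4*y - 1.
  f_x(P) = 4, f_y(P) = -4 (gradient nonzero, so P is smooth).
Step 3: tangent line at P: 4·(x − 1) + -4·(y − -1) = 0.
Expanding: 4*x - 4*y - 8 = 0.


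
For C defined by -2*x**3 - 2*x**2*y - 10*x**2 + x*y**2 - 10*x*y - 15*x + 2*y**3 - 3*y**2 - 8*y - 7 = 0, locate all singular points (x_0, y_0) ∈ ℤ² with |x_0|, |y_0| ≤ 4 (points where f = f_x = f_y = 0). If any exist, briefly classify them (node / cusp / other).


Singular points: {(-2, 1)}; classification: cusp.

Compute partial derivatives:
  f_x = -6*x**2 - 4*x*y - 20*x + y**2 - 10*y - 15.
  f_y = -2*x**2 + 2*x*y - 10*x + 6*y**2 - 6*y - 8.
Scan x_0 ∈ {−4, ..., 4}. For each x_0, f_y(x_0, y) is a polynomial in y; find its integer roots y ∈ {−4, ..., 4}, then test f_x and f at those candidates.
  x = -4: f_y(-4, y) = 6*y**2 - 14*y; vanishes at y ∈ {0}. (-4, 0): f_x = -31 ≠ 0.
  x = -3: f_y(-3, y) = 6*y**2 - 12*y + 4; no integer root y with |y| ≤ 4.
  x = -2: f_y(-2, y) = 6*y**2 - 10*y + 4; vanishes at y ∈ {1}. (-2, 1): f_x = 0, f = 0 — SINGULAR.
  x = -1: f_y(-1, y) = 6*y**2 - 8*y; vanishes at y ∈ {0}. (-1, 0): f_x = -1 ≠ 0.
  x = 0: f_y(0, y) = 6*y**2 - 6*y - 8; no integer root y with |y| ≤ 4.
  x = 1: f_y(1, y) = 6*y**2 - 4*y - 20; no integer root y with |y| ≤ 4.
  x = 2: f_y(2, y) = 6*y**2 - 2*y - 36; no integer root y with |y| ≤ 4.
  x = 3: f_y(3, y) = 6*y**2 - 56; no integer root y with |y| ≤ 4.
  x = 4: f_y(4, y) = 6*y**2 + 2*y - 80; no integer root y with |y| ≤ 4.
Only singular point on the grid: (-2, 1).
Classify: substitute x = -2 + u, y = 1 + v and expand: f = -2*u**3 - 2*u**2*v + u*v**2 + 2*v**3 + v**2.
No constant or linear terms (consistent with a singular point). Quadratic part: v**2. Cubic part: -2*u**3 - 2*u**2*v + u*v**2 + 2*v**3.
The quadratic part v**2 is a perfect square, so there is a single (double) tangent line v = 0, i.e. y = 1. Restricting the cubic part to that line (v = 0) leaves -2*u**3 ≠ 0, so f is not divisible by v and the branch is v² ≈ 2*u**3 to lowest order — this is a cusp.
Classification: cusp.


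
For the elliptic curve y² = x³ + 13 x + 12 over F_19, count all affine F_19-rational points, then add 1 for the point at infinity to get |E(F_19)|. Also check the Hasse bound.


Affine points = {(1, 8), (1, 11), (7, 3), (7, 16), (8, 1), (8, 18), (11, 2), (11, 17), (17, 4), (17, 15), (18, 6), (18, 13)}; affine count = 12; |E(F_19)| = 13.

Discriminant check: Δ ∝ 4a³ + 27b² = 4·13³ + 27·12² = 4·2197 + 27·144 ≡ 3 (mod 19). Nonzero ⇒ E is nonsingular.
For each x ∈ F_19, compute rhs = x³ + 13·x + 12 mod 19, then count y ∈ F_19 with y² ≡ rhs.
  x = 0: rhs = 12, matching y values: none (0 points).
  x = 1: rhs = 7, matching y values: 8, 11 (2 points).
  x = 2: rhs = 8, matching y values: none (0 points).
  x = 3: rhs = 2, matching y values: none (0 points).
  x = 4: rhs = 14, matching y values: none (0 points).
  x = 5: rhs = 12, matching y values: none (0 points).
  x = 6: rhs = 2, matching y values: none (0 points).
  x = 7: rhs = 9, matching y values: 3, 16 (2 points).
  x = 8: rhs = 1, matching y values: 1, 18 (2 points).
  x = 9: rhs = 3, matching y values: none (0 points).
  x = 10: rhs = 2, matching y values: none (0 points).
  x = 11: rhs = 4, matching y values: 2, 17 (2 points).
  x = 12: rhs = 15, matching y values: none (0 points).
  x = 13: rhs = 3, matching y values: none (0 points).
  x = 14: rhs = 12, matching y values: none (0 points).
  x = 15: rhs = 10, matching y values: none (0 points).
  x = 16: rhs = 3, matching y values: none (0 points).
  x = 17: rhs = 16, matching y values: 4, 15 (2 points).
  x = 18: rhs = 17, matching y values: 6, 13 (2 points).
Total affine count: 12.
Full point count |E(F_19)| = 12 + 1 = 13.
Hasse bound: |13 − (19+1)| = |-7| = 7 ≤ 2√19 ≈ 8.7178 ✓.


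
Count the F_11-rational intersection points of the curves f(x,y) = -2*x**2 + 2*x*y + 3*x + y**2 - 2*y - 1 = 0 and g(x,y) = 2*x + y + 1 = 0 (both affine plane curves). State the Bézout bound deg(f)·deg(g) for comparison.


Common zeros: {(3, 4), (7, 7)}; count = 2; Bézout bound = 2.

deg(f) = 2, deg(g) = 1, so Bézout bound = 2.
Scan x ∈ F_11. For each x, list the y ∈ F_11 with f(x, y) ≡ 0 and those with g(x, y) ≡ 0 (mod 11); the common zeros in that column are the intersection.
  x = 0: f ≡ 0 at y ∈ ∅; g ≡ 0 at y ∈ {10}; common: ∅.
  x = 1: f ≡ 0 at y ∈ {0}; g ≡ 0 at y ∈ {8}; common: ∅.
  x = 2: f ≡ 0 at y ∈ {1, 8}; g ≡ 0 at y ∈ {6}; common: ∅.
  x = 3: f ≡ 0 at y ∈ {3, 4}; g ≡ 0 at y ∈ {4}; common: {4}.
  x = 4: f ≡ 0 at y ∈ ∅; g ≡ 0 at y ∈ {2}; common: ∅.
  x = 5: f ≡ 0 at y ∈ ∅; g ≡ 0 at y ∈ {0}; common: ∅.
  x = 6: f ≡ 0 at y ∈ {0, 1}; g ≡ 0 at y ∈ {9}; common: ∅.
  x = 7: f ≡ 0 at y ∈ {3, 7}; g ≡ 0 at y ∈ {7}; common: {7}.
  x = 8: f ≡ 0 at y ∈ {4}; g ≡ 0 at y ∈ {5}; common: ∅.
  x = 9: f ≡ 0 at y ∈ ∅; g ≡ 0 at y ∈ {3}; common: ∅.
  x = 10: f ≡ 0 at y ∈ ∅; g ≡ 0 at y ∈ {1}; common: ∅.
Collecting: common zeros = {(3, 4), (7, 7)}, so the count is 2.
Comparison with the Bézout bound: 2 ≤ 2 = deg(f)·deg(g), as expected for curves with no common component (the bound is attained).


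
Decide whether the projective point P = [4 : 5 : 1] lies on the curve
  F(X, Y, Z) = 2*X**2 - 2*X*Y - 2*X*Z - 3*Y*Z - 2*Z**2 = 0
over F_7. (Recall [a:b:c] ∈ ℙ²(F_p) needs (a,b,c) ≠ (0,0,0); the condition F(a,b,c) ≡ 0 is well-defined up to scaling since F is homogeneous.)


F(4,5,1) ≡ 2 (mod 7); P is NOT on the curve.

Evaluate F(4, 5, 1) term-by-term (mod 7).
  2*X**2 ↦ 2·16·1·1 = 32
  -2*X*Y ↦ -2·4·5·1 = -40
  -2*X*Z ↦ -2·4·1·1 = -8
  -3*Y*Z ↦ -3·1·5·1 = -15
  -2*Z**2 ↦ -2·1·1·1 = -2
Sum: F(4, 5, 1) = (32) + (-40) + (-8) + (-15) + (-2) = -33.
Reducing mod 7: -33 ≡ 2 (mod 7).
Since F(a, b, c) ≡ 2 ≠ 0 (mod 7), P does NOT lie on the curve.


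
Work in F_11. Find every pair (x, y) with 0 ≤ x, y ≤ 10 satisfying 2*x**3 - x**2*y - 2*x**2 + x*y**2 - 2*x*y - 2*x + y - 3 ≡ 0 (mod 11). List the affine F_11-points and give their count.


Affine F_11-points: {(0, 3), (3, 2), (3, 10), (4, 1), (4, 2), (5, 0), (5, 9), (6, 2), (6, 4), (7, 6), (8, 5), (8, 9), (9, 8), (9, 9)}; count = 14.

For each of the 121 pairs (x, y) ∈ F_11², evaluate f(x, y) mod 11. Record the zeros.
  x = 0: [0↦8, 1↦9, 2↦10, 3↦0, 4↦1, 5↦2, 6↦3, 7↦4, 8↦5, 9↦6, 10↦7]  zeros at y ∈ {3}
  x = 1: [0↦6, 1↦5, 2↦6, 3↦9, 4↦3, 5↦10, 6↦8, 7↦8, 8↦10, 9↦3, 10↦9]  zeros at y ∈ ∅
  x = 2: [0↦1, 1↦7, 2↦6, 3↦9, 4↦5, 5↦5, 6↦9, 7↦6, 8↦7, 9↦1, 10↦10]  zeros at y ∈ ∅
  x = 3: [0↦5, 1↦5, 2↦0, 3↦1, 4↦8, 5↦10, 6↦7, 7↦10, 8↦8, 9↦1, 10↦0]  zeros at y ∈ {2, 10}
  x = 4: [0↦8, 1↦0, 2↦0, 3↦8, 4↦2, 5↦4, 6↦3, 7↦10, 8↦3, 9↦4, 10↦2]  zeros at y ∈ {1, 2}
  x = 5: [0↦0, 1↦4, 2↦7, 3↦9, 4↦10, 5↦10, 6↦9, 7↦7, 8↦4, 9↦0, 10↦6]  zeros at y ∈ {0, 9}
  x = 6: [0↦4, 1↦7, 2↦0, 3↦5, 4↦0, 5↦7, 6↦4, 7↦2, 8↦1, 9↦1, 10↦2]  zeros at y ∈ {2, 4}
  x = 7: [0↦10, 1↦10, 2↦2, 3↦8, 4↦6, 5↦7, 6↦0, 7↦7, 8↦6, 9↦8, 10↦2]  zeros at y ∈ {6}
  x = 8: [0↦8, 1↦3, 2↦3, 3↦8, 4↦7, 5↦0, 6↦9, 7↦1, 8↦9, 9↦0, 10↦7]  zeros at y ∈ {5, 9}
  x = 9: [0↦10, 1↦9, 2↦4, 3↦6, 4↦4, 5↦9, 6↦10, 7↦7, 8↦0, 9↦0, 10↦7]  zeros at y ∈ {8, 9}
  x = 10: [0↦6, 1↦7, 2↦6, 3↦3, 4↦9, 5↦2, 6↦4, 7↦4, 8↦2, 9↦9, 10↦3]  zeros at y ∈ ∅
Collecting zeros: affine points = {(0, 3), (3, 2), (3, 10), (4, 1), (4, 2), (5, 0), (5, 9), (6, 2), (6, 4), (7, 6), (8, 5), (8, 9), (9, 8), (9, 9)}.
Total count |C(F_11)_aff| = 14.


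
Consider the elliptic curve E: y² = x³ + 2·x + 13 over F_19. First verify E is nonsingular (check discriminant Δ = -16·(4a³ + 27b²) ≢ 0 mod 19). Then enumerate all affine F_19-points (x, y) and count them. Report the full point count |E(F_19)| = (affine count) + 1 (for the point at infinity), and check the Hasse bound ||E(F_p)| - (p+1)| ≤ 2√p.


Affine points = {(1, 4), (1, 15), (2, 5), (2, 14), (4, 3), (4, 16), (7, 3), (7, 16), (8, 3), (8, 16), (9, 0), (10, 8), (10, 11), (11, 6), (11, 13), (12, 6), (12, 13), (14, 7), (14, 12), (15, 6), (15, 13), (17, 1), (17, 18)}; affine count = 23; |E(F_19)| = 24.

Discriminant check: Δ ∝ 4a³ + 27b² = 4·2³ + 27·13² = 4·8 + 27·169 ≡ 16 (mod 19). Nonzero ⇒ E is nonsingular.
For each x ∈ F_19, compute rhs = x³ + 2·x + 13 mod 19, then count y ∈ F_19 with y² ≡ rhs.
  x = 0: rhs = 13, matching y values: none (0 points).
  x = 1: rhs = 16, matching y values: 4, 15 (2 points).
  x = 2: rhs = 6, matching y values: 5, 14 (2 points).
  x = 3: rhs = 8, matching y values: none (0 points).
  x = 4: rhs = 9, matching y values: 3, 16 (2 points).
  x = 5: rhs = 15, matching y values: none (0 points).
  x = 6: rhs = 13, matching y values: none (0 points).
  x = 7: rhs = 9, matching y values: 3, 16 (2 points).
  x = 8: rhs = 9, matching y values: 3, 16 (2 points).
  x = 9: rhs = 0, matching y values: 0 (1 points).
  x = 10: rhs = 7, matching y values: 8, 11 (2 points).
  x = 11: rhs = 17, matching y values: 6, 13 (2 points).
  x = 12: rhs = 17, matching y values: 6, 13 (2 points).
  x = 13: rhs = 13, matching y values: none (0 points).
  x = 14: rhs = 11, matching y values: 7, 12 (2 points).
  x = 15: rhs = 17, matching y values: 6, 13 (2 points).
  x = 16: rhs = 18, matching y values: none (0 points).
  x = 17: rhs = 1, matching y values: 1, 18 (2 points).
  x = 18: rhs = 10, matching y values: none (0 points).
Total affine count: 23.
Full point count |E(F_19)| = 23 + 1 = 24.
Hasse bound: |24 − (19+1)| = |4| = 4 ≤ 2√19 ≈ 8.7178 ✓.


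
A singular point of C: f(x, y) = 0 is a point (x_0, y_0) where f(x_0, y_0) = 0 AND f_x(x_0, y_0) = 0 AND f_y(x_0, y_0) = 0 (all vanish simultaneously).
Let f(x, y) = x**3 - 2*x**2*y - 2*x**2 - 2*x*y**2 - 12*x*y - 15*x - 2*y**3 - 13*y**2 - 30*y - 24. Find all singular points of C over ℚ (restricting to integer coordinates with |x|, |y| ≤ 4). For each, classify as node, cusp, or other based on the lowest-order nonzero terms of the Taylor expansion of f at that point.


Singular points: {(-1, -2)}; classification: node.

Compute partial derivatives:
  f_x = 3*x**2 - 4*x*y - 4*x - 2*y**2 - 12*y - 15.
  f_y = -2*x**2 - 4*x*y - 12*x - 6*y**2 - 26*y - 30.
Scan x_0 ∈ {−4, ..., 4}. For each x_0, f_y(x_0, y) is a polynomial in y; find its integer roots y ∈ {−4, ..., 4}, then test f_x and f at those candidates.
  x = -4: f_y(-4, y) = -6*y**2 - 10*y - 14; no integer root y with |y| ≤ 4.
  x = -3: f_y(-3, y) = -6*y**2 - 14*y - 12; no integer root y with |y| ≤ 4.
  x = -2: f_y(-2, y) = -6*y**2 - 18*y - 14; no integer root y with |y| ≤ 4.
  x = -1: f_y(-1, y) = -6*y**2 - 22*y - 20; vanishes at y ∈ {-2}. (-1, -2): f_x = 0, f = 0 — SINGULAR.
  x = 0: f_y(0, y) = -6*y**2 - 26*y - 30; no integer root y with |y| ≤ 4.
  x = 1: f_y(1, y) = -6*y**2 - 30*y - 44; no integer root y with |y| ≤ 4.
  x = 2: f_y(2, y) = -6*y**2 - 34*y - 62; no integer root y with |y| ≤ 4.
  x = 3: f_y(3, y) = -6*y**2 - 38*y - 84; no integer root y with |y| ≤ 4.
  x = 4: f_y(4, y) = -6*y**2 - 42*y - 110; no integer root y with |y| ≤ 4.
Only singular point on the grid: (-1, -2).
Classify: substitute x = -1 + u, y = -2 + v and expand: f = u**3 - 2*u**2*v - u**2 - 2*u*v**2 - 2*v**3 + v**2.
No constant or linear terms (consistent with a singular point). Quadratic part: -u**2 + v**2. Cubic part: u**3 - 2*u**2*v - 2*u*v**2 - 2*v**3.
The quadratic part v**2 - u**2 = (v − u)(v + u) splits into two distinct linear factors, so there are two distinct tangent lines y − -2 = ±(x − -1) — this is a node (ordinary double point).
Classification: node.


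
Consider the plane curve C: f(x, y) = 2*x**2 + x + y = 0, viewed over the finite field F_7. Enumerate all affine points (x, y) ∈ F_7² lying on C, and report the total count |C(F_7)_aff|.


Affine F_7-points: {(0, 0), (1, 4), (2, 4), (3, 0), (4, 6), (5, 1), (6, 6)}; count = 7.

For each of the 49 pairs (x, y) ∈ F_7², evaluate f(x, y) mod 7. Record the zeros.
  x = 0: [0↦0, 1↦1, 2↦2, 3↦3, 4↦4, 5↦5, 6↦6]  zeros at y ∈ {0}
  x = 1: [0↦3, 1↦4, 2↦5, 3↦6, 4↦0, 5↦1, 6↦2]  zeros at y ∈ {4}
  x = 2: [0↦3, 1↦4, 2↦5, 3↦6, 4↦0, 5↦1, 6↦2]  zeros at y ∈ {4}
  x = 3: [0↦0, 1↦1, 2↦2, 3↦3, 4↦4, 5↦5, 6↦6]  zeros at y ∈ {0}
  x = 4: [0↦1, 1↦2, 2↦3, 3↦4, 4↦5, 5↦6, 6↦0]  zeros at y ∈ {6}
  x = 5: [0↦6, 1↦0, 2↦1, 3↦2, 4↦3, 5↦4, 6↦5]  zeros at y ∈ {1}
  x = 6: [0↦1, 1↦2, 2↦3, 3↦4, 4↦5, 5↦6, 6↦0]  zeros at y ∈ {6}
Collecting zeros: affine points = {(0, 0), (1, 4), (2, 4), (3, 0), (4, 6), (5, 1), (6, 6)}.
Total count |C(F_7)_aff| = 7.


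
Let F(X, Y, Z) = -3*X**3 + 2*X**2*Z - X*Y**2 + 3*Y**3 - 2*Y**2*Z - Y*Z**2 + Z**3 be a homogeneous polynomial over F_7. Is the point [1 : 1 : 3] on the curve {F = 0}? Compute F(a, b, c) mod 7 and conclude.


F(1,1,3) ≡ 3 (mod 7); P is NOT on the curve.

Evaluate F(1, 1, 3) term-by-term (mod 7).
  -3*X**3 ↦ -3·1·1·1 = -3
  2*X**2*Z ↦ 2·1·1·3 = 6
  -X*Y**2 ↦ -1·1·1·1 = -1
  3*Y**3 ↦ 3·1·1·1 = 3
  -2*Y**2*Z ↦ -2·1·1·3 = -6
  -Y*Z**2 ↦ -1·1·1·9 = -9
  Z**3 ↦ 1·1·1·27 = 27
Sum: F(1, 1, 3) = (-3) + (6) + (-1) + (3) + (-6) + (-9) + (27) = 17.
Reducing mod 7: 17 ≡ 3 (mod 7).
Since F(a, b, c) ≡ 3 ≠ 0 (mod 7), P does NOT lie on the curve.


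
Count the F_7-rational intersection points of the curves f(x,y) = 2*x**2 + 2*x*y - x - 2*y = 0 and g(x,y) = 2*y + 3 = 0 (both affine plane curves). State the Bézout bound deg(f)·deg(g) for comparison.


Common zeros: ∅; count = 0; Bézout bound = 2.

deg(f) = 2, deg(g) = 1, so Bézout bound = 2.
Scan x ∈ F_7. For each x, list the y ∈ F_7 with f(x, y) ≡ 0 and those with g(x, y) ≡ 0 (mod 7); the common zeros in that column are the intersection.
  x = 0: f ≡ 0 at y ∈ {0}; g ≡ 0 at y ∈ {2}; common: ∅.
  x = 1: f ≡ 0 at y ∈ ∅; g ≡ 0 at y ∈ {2}; common: ∅.
  x = 2: f ≡ 0 at y ∈ {4}; g ≡ 0 at y ∈ {2}; common: ∅.
  x = 3: f ≡ 0 at y ∈ {5}; g ≡ 0 at y ∈ {2}; common: ∅.
  x = 4: f ≡ 0 at y ∈ {0}; g ≡ 0 at y ∈ {2}; common: ∅.
  x = 5: f ≡ 0 at y ∈ {4}; g ≡ 0 at y ∈ {2}; common: ∅.
  x = 6: f ≡ 0 at y ∈ {6}; g ≡ 0 at y ∈ {2}; common: ∅.
Collecting: common zeros = ∅, so the count is 0.
Comparison with the Bézout bound: 0 ≤ 2 = deg(f)·deg(g), as expected for curves with no common component (the affine F_7-count falls short of the bound because intersections may lie at infinity, over extension fields, or carry multiplicity).


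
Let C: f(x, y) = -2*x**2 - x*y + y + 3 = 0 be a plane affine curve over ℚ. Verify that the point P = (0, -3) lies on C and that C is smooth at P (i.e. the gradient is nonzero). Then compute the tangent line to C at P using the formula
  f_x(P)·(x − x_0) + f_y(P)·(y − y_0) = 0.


Tangent line at P: 3*x + y + 3 = 0.

Step 1: f(0, -3) = 0, so P lies on C.
Step 2: partial derivatives
  f_x(x, y) = -4*x - y, f_y(x, y) = 1 - x.
  f_x(P) = 3, f_y(P) = 1 (gradient nonzero, so P is smooth).
Step 3: tangent line at P: 3·(x − 0) + 1·(y − -3) = 0.
Expanding: 3*x + y + 3 = 0.


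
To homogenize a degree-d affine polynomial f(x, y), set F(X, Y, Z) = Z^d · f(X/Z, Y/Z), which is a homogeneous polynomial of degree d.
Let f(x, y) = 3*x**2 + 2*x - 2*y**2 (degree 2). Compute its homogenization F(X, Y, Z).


F(X, Y, Z) = 3*X**2 + 2*X*Z - 2*Y**2

deg(f) = 2.
Substitute x = X/Z, y = Y/Z into f, then multiply by Z^2.
  monomial 3·x^2·y^0 ↦ 3·X^2·Y^0·Z^0.
  monomial 2·x^1·y^0 ↦ 2·X^1·Y^0·Z^1.
  monomial -2·x^0·y^2 ↦ -2·X^0·Y^2·Z^0.
Collecting: F(X, Y, Z) = 3*X**2 + 2*X*Z - 2*Y**2.


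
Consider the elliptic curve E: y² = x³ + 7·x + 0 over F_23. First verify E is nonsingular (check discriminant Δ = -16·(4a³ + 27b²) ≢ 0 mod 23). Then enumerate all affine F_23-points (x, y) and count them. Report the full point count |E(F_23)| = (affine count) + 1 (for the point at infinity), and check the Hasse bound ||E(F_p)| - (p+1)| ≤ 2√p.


Affine points = {(0, 0), (1, 10), (1, 13), (3, 5), (3, 18), (4, 0), (7, 1), (7, 22), (8, 4), (8, 19), (10, 9), (10, 14), (12, 8), (12, 15), (14, 6), (14, 17), (17, 8), (17, 15), (18, 1), (18, 22), (19, 0), (21, 1), (21, 22)}; affine count = 23; |E(F_23)| = 24.

Discriminant check: Δ ∝ 4a³ + 27b² = 4·7³ + 27·0² = 4·343 + 27·0 ≡ 15 (mod 23). Nonzero ⇒ E is nonsingular.
For each x ∈ F_23, compute rhs = x³ + 7·x + 0 mod 23, then count y ∈ F_23 with y² ≡ rhs.
  x = 0: rhs = 0, matching y values: 0 (1 points).
  x = 1: rhs = 8, matching y values: 10, 13 (2 points).
  x = 2: rhs = 22, matching y values: none (0 points).
  x = 3: rhs = 2, matching y values: 5, 18 (2 points).
  x = 4: rhs = 0, matching y values: 0 (1 points).
  x = 5: rhs = 22, matching y values: none (0 points).
  x = 6: rhs = 5, matching y values: none (0 points).
  x = 7: rhs = 1, matching y values: 1, 22 (2 points).
  x = 8: rhs = 16, matching y values: 4, 19 (2 points).
  x = 9: rhs = 10, matching y values: none (0 points).
  x = 10: rhs = 12, matching y values: 9, 14 (2 points).
  x = 11: rhs = 5, matching y values: none (0 points).
  x = 12: rhs = 18, matching y values: 8, 15 (2 points).
  x = 13: rhs = 11, matching y values: none (0 points).
  x = 14: rhs = 13, matching y values: 6, 17 (2 points).
  x = 15: rhs = 7, matching y values: none (0 points).
  x = 16: rhs = 22, matching y values: none (0 points).
  x = 17: rhs = 18, matching y values: 8, 15 (2 points).
  x = 18: rhs = 1, matching y values: 1, 22 (2 points).
  x = 19: rhs = 0, matching y values: 0 (1 points).
  x = 20: rhs = 21, matching y values: none (0 points).
  x = 21: rhs = 1, matching y values: 1, 22 (2 points).
  x = 22: rhs = 15, matching y values: none (0 points).
Total affine count: 23.
Full point count |E(F_23)| = 23 + 1 = 24.
Hasse bound: |24 − (23+1)| = |0| = 0 ≤ 2√23 ≈ 9.5917 ✓.


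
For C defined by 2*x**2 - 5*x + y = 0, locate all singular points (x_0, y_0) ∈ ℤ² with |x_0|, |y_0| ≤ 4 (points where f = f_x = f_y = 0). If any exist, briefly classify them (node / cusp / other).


No singular points in the scanned grid; C is smooth there.

Compute partial derivatives:
  f_x = 4*x - 5.
  f_y = 1.
f_y = 1 is a nonzero constant, so f_y never vanishes: no point (x, y) can satisfy f = f_x = f_y = 0. In particular no (x, y) ∈ {−4, ..., 4}² is singular; the curve is smooth.


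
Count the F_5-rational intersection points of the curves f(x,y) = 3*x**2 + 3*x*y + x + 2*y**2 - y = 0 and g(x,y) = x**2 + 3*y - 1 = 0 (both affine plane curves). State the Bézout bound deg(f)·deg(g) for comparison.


Common zeros: ∅; count = 0; Bézout bound = 4.

deg(f) = 2, deg(g) = 2, so Bézout bound = 4.
Scan x ∈ F_5. For each x, list the y ∈ F_5 with f(x, y) ≡ 0 and those with g(x, y) ≡ 0 (mod 5); the common zeros in that column are the intersection.
  x = 0: f ≡ 0 at y ∈ {0, 3}; g ≡ 0 at y ∈ {2}; common: ∅.
  x = 1: f ≡ 0 at y ∈ ∅; g ≡ 0 at y ∈ {0}; common: ∅.
  x = 2: f ≡ 0 at y ∈ ∅; g ≡ 0 at y ∈ {4}; common: ∅.
  x = 3: f ≡ 0 at y ∈ {0, 1}; g ≡ 0 at y ∈ {4}; common: ∅.
  x = 4: f ≡ 0 at y ∈ {1}; g ≡ 0 at y ∈ {0}; common: ∅.
Collecting: common zeros = ∅, so the count is 0.
Comparison with the Bézout bound: 0 ≤ 4 = deg(f)·deg(g), as expected for curves with no common component (the affine F_5-count falls short of the bound because intersections may lie at infinity, over extension fields, or carry multiplicity).


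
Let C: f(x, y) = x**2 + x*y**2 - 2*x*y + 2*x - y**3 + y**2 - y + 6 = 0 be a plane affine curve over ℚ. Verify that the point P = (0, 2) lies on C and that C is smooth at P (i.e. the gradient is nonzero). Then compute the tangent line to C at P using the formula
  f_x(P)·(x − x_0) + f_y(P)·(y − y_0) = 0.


Tangent line at P: 2*x - 9*y + 18 = 0.

Step 1: f(0, 2) = 0, so P lies on C.
Step 2: partial derivatives
  f_x(x, y) = 2*x + y**2 - 2*y + 2, f_y(x, y) = 2*x*y - 2*x - 3*y**2 + 2*y - 1.
  f_x(P) = 2, f_y(P) = -9 (gradient nonzero, so P is smooth).
Step 3: tangent line at P: 2·(x − 0) + -9·(y − 2) = 0.
Expanding: 2*x - 9*y + 18 = 0.


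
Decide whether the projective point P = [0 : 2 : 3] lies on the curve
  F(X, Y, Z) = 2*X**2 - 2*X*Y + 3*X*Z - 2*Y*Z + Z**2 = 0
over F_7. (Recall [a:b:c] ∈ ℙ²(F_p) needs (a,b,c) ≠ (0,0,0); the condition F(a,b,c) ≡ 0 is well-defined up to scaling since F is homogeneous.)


F(0,2,3) ≡ 4 (mod 7); P is NOT on the curve.

Evaluate F(0, 2, 3) term-by-term (mod 7).
  2*X**2 ↦ 2·0·1·1 = 0
  -2*X*Y ↦ -2·0·2·1 = 0
  3*X*Z ↦ 3·0·1·3 = 0
  -2*Y*Z ↦ -2·1·2·3 = -12
  Z**2 ↦ 1·1·1·9 = 9
Sum: F(0, 2, 3) = (0) + (0) + (0) + (-12) + (9) = -3.
Reducing mod 7: -3 ≡ 4 (mod 7).
Since F(a, b, c) ≡ 4 ≠ 0 (mod 7), P does NOT lie on the curve.
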